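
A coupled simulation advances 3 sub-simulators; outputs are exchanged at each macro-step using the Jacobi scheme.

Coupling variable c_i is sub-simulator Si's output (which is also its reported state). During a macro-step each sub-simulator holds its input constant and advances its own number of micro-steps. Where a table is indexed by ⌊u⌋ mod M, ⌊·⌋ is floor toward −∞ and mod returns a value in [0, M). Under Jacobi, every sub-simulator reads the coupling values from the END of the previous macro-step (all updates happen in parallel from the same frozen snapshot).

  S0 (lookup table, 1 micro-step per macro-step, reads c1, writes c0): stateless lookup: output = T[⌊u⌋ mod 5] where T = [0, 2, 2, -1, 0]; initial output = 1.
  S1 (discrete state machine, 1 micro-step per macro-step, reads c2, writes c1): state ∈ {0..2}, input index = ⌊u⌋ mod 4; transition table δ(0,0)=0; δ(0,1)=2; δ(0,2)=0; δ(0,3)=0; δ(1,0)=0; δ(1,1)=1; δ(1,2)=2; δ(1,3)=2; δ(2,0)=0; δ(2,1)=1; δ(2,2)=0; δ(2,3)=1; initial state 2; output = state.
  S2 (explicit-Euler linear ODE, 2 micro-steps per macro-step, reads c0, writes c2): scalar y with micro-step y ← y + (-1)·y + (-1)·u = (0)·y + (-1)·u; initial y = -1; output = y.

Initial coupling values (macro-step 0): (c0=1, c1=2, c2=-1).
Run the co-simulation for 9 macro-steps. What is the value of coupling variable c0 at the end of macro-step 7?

macro 1: S0 reads c1=2 → after 1×micro: 2; S1 reads c2=-1 → after 1×micro: 1; S2 reads c0=1 → after 2×micro: -1 ⇒ (c0=2, c1=1, c2=-1)
macro 2: S0 reads c1=1 → after 1×micro: 2; S1 reads c2=-1 → after 1×micro: 2; S2 reads c0=2 → after 2×micro: -2 ⇒ (c0=2, c1=2, c2=-2)
macro 3: S0 reads c1=2 → after 1×micro: 2; S1 reads c2=-2 → after 1×micro: 0; S2 reads c0=2 → after 2×micro: -2 ⇒ (c0=2, c1=0, c2=-2)
macro 4: S0 reads c1=0 → after 1×micro: 0; S1 reads c2=-2 → after 1×micro: 0; S2 reads c0=2 → after 2×micro: -2 ⇒ (c0=0, c1=0, c2=-2)
macro 5: S0 reads c1=0 → after 1×micro: 0; S1 reads c2=-2 → after 1×micro: 0; S2 reads c0=0 → after 2×micro: 0 ⇒ (c0=0, c1=0, c2=0)
macro 6: S0 reads c1=0 → after 1×micro: 0; S1 reads c2=0 → after 1×micro: 0; S2 reads c0=0 → after 2×micro: 0 ⇒ (c0=0, c1=0, c2=0)
macro 7: S0 reads c1=0 → after 1×micro: 0; S1 reads c2=0 → after 1×micro: 0; S2 reads c0=0 → after 2×micro: 0 ⇒ (c0=0, c1=0, c2=0)
macro 8: S0 reads c1=0 → after 1×micro: 0; S1 reads c2=0 → after 1×micro: 0; S2 reads c0=0 → after 2×micro: 0 ⇒ (c0=0, c1=0, c2=0)
macro 9: S0 reads c1=0 → after 1×micro: 0; S1 reads c2=0 → after 1×micro: 0; S2 reads c0=0 → after 2×micro: 0 ⇒ (c0=0, c1=0, c2=0)

c0 at macro-step 7 = 0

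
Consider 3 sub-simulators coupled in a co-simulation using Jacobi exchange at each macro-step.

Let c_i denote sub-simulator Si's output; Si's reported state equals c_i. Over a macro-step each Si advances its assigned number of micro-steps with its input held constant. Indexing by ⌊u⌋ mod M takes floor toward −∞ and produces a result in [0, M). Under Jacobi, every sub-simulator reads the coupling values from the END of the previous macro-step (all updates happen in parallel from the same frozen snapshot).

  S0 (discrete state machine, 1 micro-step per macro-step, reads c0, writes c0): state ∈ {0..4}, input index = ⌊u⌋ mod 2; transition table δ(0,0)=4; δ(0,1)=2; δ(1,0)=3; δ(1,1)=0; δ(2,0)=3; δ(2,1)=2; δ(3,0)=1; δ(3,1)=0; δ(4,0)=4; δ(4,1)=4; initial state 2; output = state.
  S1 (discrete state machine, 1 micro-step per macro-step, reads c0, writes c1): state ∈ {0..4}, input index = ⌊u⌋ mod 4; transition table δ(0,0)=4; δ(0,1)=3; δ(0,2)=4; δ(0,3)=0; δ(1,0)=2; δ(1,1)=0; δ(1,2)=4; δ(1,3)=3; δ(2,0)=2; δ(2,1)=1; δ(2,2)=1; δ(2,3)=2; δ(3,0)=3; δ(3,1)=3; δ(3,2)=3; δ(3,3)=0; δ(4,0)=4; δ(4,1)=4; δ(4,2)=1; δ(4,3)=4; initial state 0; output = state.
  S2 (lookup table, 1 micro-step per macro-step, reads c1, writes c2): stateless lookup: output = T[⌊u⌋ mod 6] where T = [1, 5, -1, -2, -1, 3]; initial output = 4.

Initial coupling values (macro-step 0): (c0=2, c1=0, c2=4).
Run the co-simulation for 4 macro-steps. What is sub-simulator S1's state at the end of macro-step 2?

macro 1: S0 reads c0=2 → after 1×micro: 3; S1 reads c0=2 → after 1×micro: 4; S2 reads c1=0 → after 1×micro: 1 ⇒ (c0=3, c1=4, c2=1)
macro 2: S0 reads c0=3 → after 1×micro: 0; S1 reads c0=3 → after 1×micro: 4; S2 reads c1=4 → after 1×micro: -1 ⇒ (c0=0, c1=4, c2=-1)
macro 3: S0 reads c0=0 → after 1×micro: 4; S1 reads c0=0 → after 1×micro: 4; S2 reads c1=4 → after 1×micro: -1 ⇒ (c0=4, c1=4, c2=-1)
macro 4: S0 reads c0=4 → after 1×micro: 4; S1 reads c0=4 → after 1×micro: 4; S2 reads c1=4 → after 1×micro: -1 ⇒ (c0=4, c1=4, c2=-1)

S1 state at macro-step 2 = 4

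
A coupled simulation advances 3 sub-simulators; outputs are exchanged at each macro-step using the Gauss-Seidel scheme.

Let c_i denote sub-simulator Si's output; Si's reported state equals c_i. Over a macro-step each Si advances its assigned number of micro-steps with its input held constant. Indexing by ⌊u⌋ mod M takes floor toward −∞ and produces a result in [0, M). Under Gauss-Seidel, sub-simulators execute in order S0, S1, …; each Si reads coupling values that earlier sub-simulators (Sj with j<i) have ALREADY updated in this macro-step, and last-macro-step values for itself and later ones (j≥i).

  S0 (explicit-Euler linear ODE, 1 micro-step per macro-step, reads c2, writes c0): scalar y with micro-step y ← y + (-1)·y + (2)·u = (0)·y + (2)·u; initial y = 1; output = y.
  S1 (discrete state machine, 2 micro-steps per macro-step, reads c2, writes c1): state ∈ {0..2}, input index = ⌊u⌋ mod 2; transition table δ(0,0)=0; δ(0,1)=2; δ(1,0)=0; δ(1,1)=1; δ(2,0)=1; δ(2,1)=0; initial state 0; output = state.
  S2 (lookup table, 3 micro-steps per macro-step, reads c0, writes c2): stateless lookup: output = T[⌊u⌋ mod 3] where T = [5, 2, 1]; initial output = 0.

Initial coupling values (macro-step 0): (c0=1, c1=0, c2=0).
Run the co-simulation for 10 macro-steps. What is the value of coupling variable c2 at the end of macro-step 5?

macro 1: S0 reads c2=0 → after 1×micro: 0; S1 reads c2=0 → after 2×micro: 0; S2 reads c0=0 → after 3×micro: 5 ⇒ (c0=0, c1=0, c2=5)
macro 2: S0 reads c2=5 → after 1×micro: 10; S1 reads c2=5 → after 2×micro: 0; S2 reads c0=10 → after 3×micro: 2 ⇒ (c0=10, c1=0, c2=2)
macro 3: S0 reads c2=2 → after 1×micro: 4; S1 reads c2=2 → after 2×micro: 0; S2 reads c0=4 → after 3×micro: 2 ⇒ (c0=4, c1=0, c2=2)
macro 4: S0 reads c2=2 → after 1×micro: 4; S1 reads c2=2 → after 2×micro: 0; S2 reads c0=4 → after 3×micro: 2 ⇒ (c0=4, c1=0, c2=2)
macro 5: S0 reads c2=2 → after 1×micro: 4; S1 reads c2=2 → after 2×micro: 0; S2 reads c0=4 → after 3×micro: 2 ⇒ (c0=4, c1=0, c2=2)
macro 6: S0 reads c2=2 → after 1×micro: 4; S1 reads c2=2 → after 2×micro: 0; S2 reads c0=4 → after 3×micro: 2 ⇒ (c0=4, c1=0, c2=2)
macro 7: S0 reads c2=2 → after 1×micro: 4; S1 reads c2=2 → after 2×micro: 0; S2 reads c0=4 → after 3×micro: 2 ⇒ (c0=4, c1=0, c2=2)
macro 8: S0 reads c2=2 → after 1×micro: 4; S1 reads c2=2 → after 2×micro: 0; S2 reads c0=4 → after 3×micro: 2 ⇒ (c0=4, c1=0, c2=2)
macro 9: S0 reads c2=2 → after 1×micro: 4; S1 reads c2=2 → after 2×micro: 0; S2 reads c0=4 → after 3×micro: 2 ⇒ (c0=4, c1=0, c2=2)
macro 10: S0 reads c2=2 → after 1×micro: 4; S1 reads c2=2 → after 2×micro: 0; S2 reads c0=4 → after 3×micro: 2 ⇒ (c0=4, c1=0, c2=2)

c2 at macro-step 5 = 2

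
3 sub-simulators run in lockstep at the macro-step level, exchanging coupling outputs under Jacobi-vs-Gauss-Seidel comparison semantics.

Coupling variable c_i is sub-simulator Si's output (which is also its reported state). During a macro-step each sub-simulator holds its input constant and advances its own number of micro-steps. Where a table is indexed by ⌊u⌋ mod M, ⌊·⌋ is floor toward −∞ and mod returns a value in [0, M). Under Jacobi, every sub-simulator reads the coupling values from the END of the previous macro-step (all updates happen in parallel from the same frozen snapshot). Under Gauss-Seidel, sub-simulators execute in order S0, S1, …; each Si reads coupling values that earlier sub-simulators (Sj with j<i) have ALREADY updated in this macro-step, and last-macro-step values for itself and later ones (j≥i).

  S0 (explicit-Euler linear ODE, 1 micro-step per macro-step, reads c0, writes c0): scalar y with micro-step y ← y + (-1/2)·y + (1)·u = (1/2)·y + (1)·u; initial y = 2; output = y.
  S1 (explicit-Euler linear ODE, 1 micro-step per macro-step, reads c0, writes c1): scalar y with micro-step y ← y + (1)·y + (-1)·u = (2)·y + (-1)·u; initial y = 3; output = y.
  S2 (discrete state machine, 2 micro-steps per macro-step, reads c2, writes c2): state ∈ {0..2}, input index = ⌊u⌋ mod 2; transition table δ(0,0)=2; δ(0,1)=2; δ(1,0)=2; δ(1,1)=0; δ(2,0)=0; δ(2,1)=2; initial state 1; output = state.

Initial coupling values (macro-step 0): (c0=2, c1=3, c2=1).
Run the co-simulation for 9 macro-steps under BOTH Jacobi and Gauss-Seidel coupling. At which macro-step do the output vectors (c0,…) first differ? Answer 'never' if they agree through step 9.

[Jacobi] macro 1: S0 reads c0=2 → after 1×micro: 3; S1 reads c0=2 → after 1×micro: 4; S2 reads c2=1 → after 2×micro: 2 ⇒ (c0=3, c1=4, c2=2)
[Jacobi] macro 2: S0 reads c0=3 → after 1×micro: 9/2; S1 reads c0=3 → after 1×micro: 5; S2 reads c2=2 → after 2×micro: 2 ⇒ (c0=9/2, c1=5, c2=2)
[Jacobi] macro 3: S0 reads c0=9/2 → after 1×micro: 27/4; S1 reads c0=9/2 → after 1×micro: 11/2; S2 reads c2=2 → after 2×micro: 2 ⇒ (c0=27/4, c1=11/2, c2=2)
[Jacobi] macro 4: S0 reads c0=27/4 → after 1×micro: 81/8; S1 reads c0=27/4 → after 1×micro: 17/4; S2 reads c2=2 → after 2×micro: 2 ⇒ (c0=81/8, c1=17/4, c2=2)
[Jacobi] macro 5: S0 reads c0=81/8 → after 1×micro: 243/16; S1 reads c0=81/8 → after 1×micro: -13/8; S2 reads c2=2 → after 2×micro: 2 ⇒ (c0=243/16, c1=-13/8, c2=2)
[Jacobi] macro 6: S0 reads c0=243/16 → after 1×micro: 729/32; S1 reads c0=243/16 → after 1×micro: -295/16; S2 reads c2=2 → after 2×micro: 2 ⇒ (c0=729/32, c1=-295/16, c2=2)
[Jacobi] macro 7: S0 reads c0=729/32 → after 1×micro: 2187/64; S1 reads c0=729/32 → after 1×micro: -1909/32; S2 reads c2=2 → after 2×micro: 2 ⇒ (c0=2187/64, c1=-1909/32, c2=2)
[Jacobi] macro 8: S0 reads c0=2187/64 → after 1×micro: 6561/128; S1 reads c0=2187/64 → after 1×micro: -9823/64; S2 reads c2=2 → after 2×micro: 2 ⇒ (c0=6561/128, c1=-9823/64, c2=2)
[Jacobi] macro 9: S0 reads c0=6561/128 → after 1×micro: 19683/256; S1 reads c0=6561/128 → after 1×micro: -45853/128; S2 reads c2=2 → after 2×micro: 2 ⇒ (c0=19683/256, c1=-45853/128, c2=2)
[Gauss-Seidel] macro 1: S0 reads c0=2 → after 1×micro: 3; S1 reads c0=3 → after 1×micro: 3; S2 reads c2=1 → after 2×micro: 2 ⇒ (c0=3, c1=3, c2=2)
[Gauss-Seidel] macro 2: S0 reads c0=3 → after 1×micro: 9/2; S1 reads c0=9/2 → after 1×micro: 3/2; S2 reads c2=2 → after 2×micro: 2 ⇒ (c0=9/2, c1=3/2, c2=2)
[Gauss-Seidel] macro 3: S0 reads c0=9/2 → after 1×micro: 27/4; S1 reads c0=27/4 → after 1×micro: -15/4; S2 reads c2=2 → after 2×micro: 2 ⇒ (c0=27/4, c1=-15/4, c2=2)
[Gauss-Seidel] macro 4: S0 reads c0=27/4 → after 1×micro: 81/8; S1 reads c0=81/8 → after 1×micro: -141/8; S2 reads c2=2 → after 2×micro: 2 ⇒ (c0=81/8, c1=-141/8, c2=2)
[Gauss-Seidel] macro 5: S0 reads c0=81/8 → after 1×micro: 243/16; S1 reads c0=243/16 → after 1×micro: -807/16; S2 reads c2=2 → after 2×micro: 2 ⇒ (c0=243/16, c1=-807/16, c2=2)
[Gauss-Seidel] macro 6: S0 reads c0=243/16 → after 1×micro: 729/32; S1 reads c0=729/32 → after 1×micro: -3957/32; S2 reads c2=2 → after 2×micro: 2 ⇒ (c0=729/32, c1=-3957/32, c2=2)
[Gauss-Seidel] macro 7: S0 reads c0=729/32 → after 1×micro: 2187/64; S1 reads c0=2187/64 → after 1×micro: -18015/64; S2 reads c2=2 → after 2×micro: 2 ⇒ (c0=2187/64, c1=-18015/64, c2=2)
[Gauss-Seidel] macro 8: S0 reads c0=2187/64 → after 1×micro: 6561/128; S1 reads c0=6561/128 → after 1×micro: -78621/128; S2 reads c2=2 → after 2×micro: 2 ⇒ (c0=6561/128, c1=-78621/128, c2=2)
[Gauss-Seidel] macro 9: S0 reads c0=6561/128 → after 1×micro: 19683/256; S1 reads c0=19683/256 → after 1×micro: -334167/256; S2 reads c2=2 → after 2×micro: 2 ⇒ (c0=19683/256, c1=-334167/256, c2=2)

first divergence at macro-step: 1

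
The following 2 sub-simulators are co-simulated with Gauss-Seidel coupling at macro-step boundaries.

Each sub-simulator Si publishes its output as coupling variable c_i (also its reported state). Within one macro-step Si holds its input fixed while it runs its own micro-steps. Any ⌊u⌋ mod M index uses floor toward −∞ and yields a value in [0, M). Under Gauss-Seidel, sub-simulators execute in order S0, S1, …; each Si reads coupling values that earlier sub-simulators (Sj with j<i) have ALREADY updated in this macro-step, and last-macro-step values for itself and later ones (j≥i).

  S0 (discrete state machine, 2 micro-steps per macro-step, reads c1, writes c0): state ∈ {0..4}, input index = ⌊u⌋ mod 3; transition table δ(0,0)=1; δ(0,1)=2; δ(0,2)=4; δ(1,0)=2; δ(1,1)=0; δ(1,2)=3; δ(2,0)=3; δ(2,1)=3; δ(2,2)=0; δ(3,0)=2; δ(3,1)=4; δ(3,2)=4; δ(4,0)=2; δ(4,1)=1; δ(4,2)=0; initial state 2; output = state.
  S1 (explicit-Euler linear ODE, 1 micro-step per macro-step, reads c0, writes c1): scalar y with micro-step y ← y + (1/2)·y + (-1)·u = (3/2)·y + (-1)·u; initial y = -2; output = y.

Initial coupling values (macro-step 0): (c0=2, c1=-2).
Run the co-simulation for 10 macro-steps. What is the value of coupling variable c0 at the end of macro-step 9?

c0 at macro-step 9 = 2

macro 1: S0 reads c1=-2 → after 2×micro: 4; S1 reads c0=4 → after 1×micro: -7 ⇒ (c0=4, c1=-7)
macro 2: S0 reads c1=-7 → after 2×micro: 4; S1 reads c0=4 → after 1×micro: -29/2 ⇒ (c0=4, c1=-29/2)
macro 3: S0 reads c1=-29/2 → after 2×micro: 3; S1 reads c0=3 → after 1×micro: -99/4 ⇒ (c0=3, c1=-99/4)
macro 4: S0 reads c1=-99/4 → after 2×micro: 0; S1 reads c0=0 → after 1×micro: -297/8 ⇒ (c0=0, c1=-297/8)
macro 5: S0 reads c1=-297/8 → after 2×micro: 3; S1 reads c0=3 → after 1×micro: -939/16 ⇒ (c0=3, c1=-939/16)
macro 6: S0 reads c1=-939/16 → after 2×micro: 1; S1 reads c0=1 → after 1×micro: -2849/32 ⇒ (c0=1, c1=-2849/32)
macro 7: S0 reads c1=-2849/32 → after 2×micro: 3; S1 reads c0=3 → after 1×micro: -8739/64 ⇒ (c0=3, c1=-8739/64)
macro 8: S0 reads c1=-8739/64 → after 2×micro: 1; S1 reads c0=1 → after 1×micro: -26345/128 ⇒ (c0=1, c1=-26345/128)
macro 9: S0 reads c1=-26345/128 → after 2×micro: 2; S1 reads c0=2 → after 1×micro: -79547/256 ⇒ (c0=2, c1=-79547/256)
macro 10: S0 reads c1=-79547/256 → after 2×micro: 4; S1 reads c0=4 → after 1×micro: -240689/512 ⇒ (c0=4, c1=-240689/512)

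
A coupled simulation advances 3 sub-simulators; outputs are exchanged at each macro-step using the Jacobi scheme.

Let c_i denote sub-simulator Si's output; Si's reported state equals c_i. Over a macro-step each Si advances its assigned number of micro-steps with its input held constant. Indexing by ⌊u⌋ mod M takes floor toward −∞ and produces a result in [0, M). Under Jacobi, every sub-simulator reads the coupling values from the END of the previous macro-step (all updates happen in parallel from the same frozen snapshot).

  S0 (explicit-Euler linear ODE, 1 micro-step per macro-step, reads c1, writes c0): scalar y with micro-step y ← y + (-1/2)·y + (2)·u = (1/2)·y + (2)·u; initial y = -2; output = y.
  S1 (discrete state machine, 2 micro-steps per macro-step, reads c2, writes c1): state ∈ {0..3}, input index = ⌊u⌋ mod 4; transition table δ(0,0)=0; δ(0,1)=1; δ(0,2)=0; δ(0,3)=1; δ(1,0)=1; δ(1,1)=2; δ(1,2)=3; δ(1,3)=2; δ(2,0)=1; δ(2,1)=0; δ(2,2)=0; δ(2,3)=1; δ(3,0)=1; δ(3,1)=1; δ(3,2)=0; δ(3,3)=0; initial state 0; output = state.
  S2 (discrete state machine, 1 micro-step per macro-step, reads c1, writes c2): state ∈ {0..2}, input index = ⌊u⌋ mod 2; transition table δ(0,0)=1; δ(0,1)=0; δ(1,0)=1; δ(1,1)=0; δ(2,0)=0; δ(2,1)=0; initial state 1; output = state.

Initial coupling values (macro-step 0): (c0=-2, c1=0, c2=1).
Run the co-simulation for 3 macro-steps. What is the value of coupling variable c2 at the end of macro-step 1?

macro 1: S0 reads c1=0 → after 1×micro: -1; S1 reads c2=1 → after 2×micro: 2; S2 reads c1=0 → after 1×micro: 1 ⇒ (c0=-1, c1=2, c2=1)
macro 2: S0 reads c1=2 → after 1×micro: 7/2; S1 reads c2=1 → after 2×micro: 1; S2 reads c1=2 → after 1×micro: 1 ⇒ (c0=7/2, c1=1, c2=1)
macro 3: S0 reads c1=1 → after 1×micro: 15/4; S1 reads c2=1 → after 2×micro: 0; S2 reads c1=1 → after 1×micro: 0 ⇒ (c0=15/4, c1=0, c2=0)

c2 at macro-step 1 = 1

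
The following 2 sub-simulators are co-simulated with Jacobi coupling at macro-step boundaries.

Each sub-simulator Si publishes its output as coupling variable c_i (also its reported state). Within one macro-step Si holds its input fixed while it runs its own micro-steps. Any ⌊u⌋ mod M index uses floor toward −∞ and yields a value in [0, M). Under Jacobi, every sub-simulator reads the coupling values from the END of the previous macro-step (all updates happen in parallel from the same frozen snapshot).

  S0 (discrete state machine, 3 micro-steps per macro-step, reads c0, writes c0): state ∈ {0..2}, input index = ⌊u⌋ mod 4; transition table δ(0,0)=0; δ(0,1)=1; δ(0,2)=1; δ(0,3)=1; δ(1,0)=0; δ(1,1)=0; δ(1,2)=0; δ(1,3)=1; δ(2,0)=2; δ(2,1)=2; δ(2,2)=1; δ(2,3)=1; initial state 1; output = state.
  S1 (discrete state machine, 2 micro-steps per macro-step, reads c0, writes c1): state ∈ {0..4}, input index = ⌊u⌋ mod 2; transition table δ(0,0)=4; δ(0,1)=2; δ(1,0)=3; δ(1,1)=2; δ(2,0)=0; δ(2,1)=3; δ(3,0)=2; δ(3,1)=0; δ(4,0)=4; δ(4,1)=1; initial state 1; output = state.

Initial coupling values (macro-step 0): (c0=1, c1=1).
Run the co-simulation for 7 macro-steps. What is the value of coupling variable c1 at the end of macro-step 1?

c1 at macro-step 1 = 3

macro 1: S0 reads c0=1 → after 3×micro: 0; S1 reads c0=1 → after 2×micro: 3 ⇒ (c0=0, c1=3)
macro 2: S0 reads c0=0 → after 3×micro: 0; S1 reads c0=0 → after 2×micro: 0 ⇒ (c0=0, c1=0)
macro 3: S0 reads c0=0 → after 3×micro: 0; S1 reads c0=0 → after 2×micro: 4 ⇒ (c0=0, c1=4)
macro 4: S0 reads c0=0 → after 3×micro: 0; S1 reads c0=0 → after 2×micro: 4 ⇒ (c0=0, c1=4)
macro 5: S0 reads c0=0 → after 3×micro: 0; S1 reads c0=0 → after 2×micro: 4 ⇒ (c0=0, c1=4)
macro 6: S0 reads c0=0 → after 3×micro: 0; S1 reads c0=0 → after 2×micro: 4 ⇒ (c0=0, c1=4)
macro 7: S0 reads c0=0 → after 3×micro: 0; S1 reads c0=0 → after 2×micro: 4 ⇒ (c0=0, c1=4)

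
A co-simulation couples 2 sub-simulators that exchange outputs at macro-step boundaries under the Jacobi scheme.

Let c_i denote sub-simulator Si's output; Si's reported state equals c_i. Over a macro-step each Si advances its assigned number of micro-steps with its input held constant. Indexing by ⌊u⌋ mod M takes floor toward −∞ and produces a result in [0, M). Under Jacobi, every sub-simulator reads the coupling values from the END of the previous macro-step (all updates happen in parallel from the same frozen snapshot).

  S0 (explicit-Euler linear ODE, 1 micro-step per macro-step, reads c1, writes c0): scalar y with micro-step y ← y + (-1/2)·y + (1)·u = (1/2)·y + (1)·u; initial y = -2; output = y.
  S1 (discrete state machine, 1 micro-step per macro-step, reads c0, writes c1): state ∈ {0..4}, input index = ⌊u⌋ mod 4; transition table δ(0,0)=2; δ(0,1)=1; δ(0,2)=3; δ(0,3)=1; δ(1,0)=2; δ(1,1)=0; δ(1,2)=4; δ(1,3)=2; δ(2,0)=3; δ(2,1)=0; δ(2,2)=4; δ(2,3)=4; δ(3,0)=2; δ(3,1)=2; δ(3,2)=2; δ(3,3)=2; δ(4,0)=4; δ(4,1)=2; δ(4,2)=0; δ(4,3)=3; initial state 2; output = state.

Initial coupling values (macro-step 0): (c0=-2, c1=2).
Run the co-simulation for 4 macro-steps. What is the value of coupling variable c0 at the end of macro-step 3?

c0 at macro-step 3 = 17/4

macro 1: S0 reads c1=2 → after 1×micro: 1; S1 reads c0=-2 → after 1×micro: 4 ⇒ (c0=1, c1=4)
macro 2: S0 reads c1=4 → after 1×micro: 9/2; S1 reads c0=1 → after 1×micro: 2 ⇒ (c0=9/2, c1=2)
macro 3: S0 reads c1=2 → after 1×micro: 17/4; S1 reads c0=9/2 → after 1×micro: 3 ⇒ (c0=17/4, c1=3)
macro 4: S0 reads c1=3 → after 1×micro: 41/8; S1 reads c0=17/4 → after 1×micro: 2 ⇒ (c0=41/8, c1=2)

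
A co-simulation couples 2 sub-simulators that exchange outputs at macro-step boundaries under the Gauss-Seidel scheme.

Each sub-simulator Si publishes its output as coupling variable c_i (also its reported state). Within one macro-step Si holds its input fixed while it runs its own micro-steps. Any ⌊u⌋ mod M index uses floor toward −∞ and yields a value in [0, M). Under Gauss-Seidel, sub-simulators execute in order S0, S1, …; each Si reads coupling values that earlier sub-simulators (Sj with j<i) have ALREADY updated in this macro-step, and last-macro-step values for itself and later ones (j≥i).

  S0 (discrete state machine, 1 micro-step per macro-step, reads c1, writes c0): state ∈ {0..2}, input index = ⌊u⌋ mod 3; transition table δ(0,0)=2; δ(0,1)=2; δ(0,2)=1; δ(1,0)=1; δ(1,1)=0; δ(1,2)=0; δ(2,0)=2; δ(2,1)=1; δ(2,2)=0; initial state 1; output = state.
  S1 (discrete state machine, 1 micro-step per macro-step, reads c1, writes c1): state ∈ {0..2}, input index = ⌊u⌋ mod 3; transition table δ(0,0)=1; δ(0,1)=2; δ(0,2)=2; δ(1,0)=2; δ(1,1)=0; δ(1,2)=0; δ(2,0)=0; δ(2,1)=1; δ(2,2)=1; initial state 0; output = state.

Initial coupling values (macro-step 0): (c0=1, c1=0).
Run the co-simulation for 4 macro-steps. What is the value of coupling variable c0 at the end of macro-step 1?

c0 at macro-step 1 = 1

macro 1: S0 reads c1=0 → after 1×micro: 1; S1 reads c1=0 → after 1×micro: 1 ⇒ (c0=1, c1=1)
macro 2: S0 reads c1=1 → after 1×micro: 0; S1 reads c1=1 → after 1×micro: 0 ⇒ (c0=0, c1=0)
macro 3: S0 reads c1=0 → after 1×micro: 2; S1 reads c1=0 → after 1×micro: 1 ⇒ (c0=2, c1=1)
macro 4: S0 reads c1=1 → after 1×micro: 1; S1 reads c1=1 → after 1×micro: 0 ⇒ (c0=1, c1=0)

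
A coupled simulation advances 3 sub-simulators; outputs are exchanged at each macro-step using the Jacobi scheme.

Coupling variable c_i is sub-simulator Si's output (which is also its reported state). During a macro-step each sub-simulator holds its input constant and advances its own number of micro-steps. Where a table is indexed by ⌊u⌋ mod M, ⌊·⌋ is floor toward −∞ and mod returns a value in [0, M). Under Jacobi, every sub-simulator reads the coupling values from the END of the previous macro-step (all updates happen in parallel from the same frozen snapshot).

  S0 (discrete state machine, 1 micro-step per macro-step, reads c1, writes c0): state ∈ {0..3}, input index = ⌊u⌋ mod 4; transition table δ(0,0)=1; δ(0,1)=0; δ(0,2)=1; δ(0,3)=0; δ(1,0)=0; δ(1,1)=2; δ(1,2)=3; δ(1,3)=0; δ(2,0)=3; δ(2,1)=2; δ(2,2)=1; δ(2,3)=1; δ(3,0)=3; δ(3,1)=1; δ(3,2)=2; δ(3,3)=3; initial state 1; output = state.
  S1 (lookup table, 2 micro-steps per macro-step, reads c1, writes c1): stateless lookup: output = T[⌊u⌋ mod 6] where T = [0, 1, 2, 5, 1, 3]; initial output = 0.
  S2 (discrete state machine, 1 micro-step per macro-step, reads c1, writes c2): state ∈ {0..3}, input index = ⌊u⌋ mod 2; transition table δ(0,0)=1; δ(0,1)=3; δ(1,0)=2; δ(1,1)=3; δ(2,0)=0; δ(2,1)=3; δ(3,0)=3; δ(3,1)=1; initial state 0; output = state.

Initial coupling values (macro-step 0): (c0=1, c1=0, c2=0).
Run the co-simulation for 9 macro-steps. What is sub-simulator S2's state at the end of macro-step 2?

S2 state at macro-step 2 = 2

macro 1: S0 reads c1=0 → after 1×micro: 0; S1 reads c1=0 → after 2×micro: 0; S2 reads c1=0 → after 1×micro: 1 ⇒ (c0=0, c1=0, c2=1)
macro 2: S0 reads c1=0 → after 1×micro: 1; S1 reads c1=0 → after 2×micro: 0; S2 reads c1=0 → after 1×micro: 2 ⇒ (c0=1, c1=0, c2=2)
macro 3: S0 reads c1=0 → after 1×micro: 0; S1 reads c1=0 → after 2×micro: 0; S2 reads c1=0 → after 1×micro: 0 ⇒ (c0=0, c1=0, c2=0)
macro 4: S0 reads c1=0 → after 1×micro: 1; S1 reads c1=0 → after 2×micro: 0; S2 reads c1=0 → after 1×micro: 1 ⇒ (c0=1, c1=0, c2=1)
macro 5: S0 reads c1=0 → after 1×micro: 0; S1 reads c1=0 → after 2×micro: 0; S2 reads c1=0 → after 1×micro: 2 ⇒ (c0=0, c1=0, c2=2)
macro 6: S0 reads c1=0 → after 1×micro: 1; S1 reads c1=0 → after 2×micro: 0; S2 reads c1=0 → after 1×micro: 0 ⇒ (c0=1, c1=0, c2=0)
macro 7: S0 reads c1=0 → after 1×micro: 0; S1 reads c1=0 → after 2×micro: 0; S2 reads c1=0 → after 1×micro: 1 ⇒ (c0=0, c1=0, c2=1)
macro 8: S0 reads c1=0 → after 1×micro: 1; S1 reads c1=0 → after 2×micro: 0; S2 reads c1=0 → after 1×micro: 2 ⇒ (c0=1, c1=0, c2=2)
macro 9: S0 reads c1=0 → after 1×micro: 0; S1 reads c1=0 → after 2×micro: 0; S2 reads c1=0 → after 1×micro: 0 ⇒ (c0=0, c1=0, c2=0)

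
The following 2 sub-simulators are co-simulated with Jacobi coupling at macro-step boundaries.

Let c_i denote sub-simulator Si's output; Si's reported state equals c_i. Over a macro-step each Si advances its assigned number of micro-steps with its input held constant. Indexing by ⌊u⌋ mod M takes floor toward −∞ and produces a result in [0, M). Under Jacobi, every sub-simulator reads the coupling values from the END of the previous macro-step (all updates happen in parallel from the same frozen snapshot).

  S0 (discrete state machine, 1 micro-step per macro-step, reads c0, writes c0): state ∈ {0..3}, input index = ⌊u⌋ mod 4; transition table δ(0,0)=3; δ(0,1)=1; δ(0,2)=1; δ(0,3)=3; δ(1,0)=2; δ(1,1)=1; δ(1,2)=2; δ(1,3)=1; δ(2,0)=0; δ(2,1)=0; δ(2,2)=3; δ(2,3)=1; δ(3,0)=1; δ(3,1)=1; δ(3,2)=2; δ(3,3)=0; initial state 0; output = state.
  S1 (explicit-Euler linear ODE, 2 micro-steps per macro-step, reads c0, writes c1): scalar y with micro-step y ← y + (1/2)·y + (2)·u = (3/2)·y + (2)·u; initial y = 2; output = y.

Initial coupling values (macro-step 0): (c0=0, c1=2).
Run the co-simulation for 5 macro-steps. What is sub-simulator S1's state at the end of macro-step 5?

S1 state at macro-step 5 = 163809/512

macro 1: S0 reads c0=0 → after 1×micro: 3; S1 reads c0=0 → after 2×micro: 9/2 ⇒ (c0=3, c1=9/2)
macro 2: S0 reads c0=3 → after 1×micro: 0; S1 reads c0=3 → after 2×micro: 201/8 ⇒ (c0=0, c1=201/8)
macro 3: S0 reads c0=0 → after 1×micro: 3; S1 reads c0=0 → after 2×micro: 1809/32 ⇒ (c0=3, c1=1809/32)
macro 4: S0 reads c0=3 → after 1×micro: 0; S1 reads c0=3 → after 2×micro: 18201/128 ⇒ (c0=0, c1=18201/128)
macro 5: S0 reads c0=0 → after 1×micro: 3; S1 reads c0=0 → after 2×micro: 163809/512 ⇒ (c0=3, c1=163809/512)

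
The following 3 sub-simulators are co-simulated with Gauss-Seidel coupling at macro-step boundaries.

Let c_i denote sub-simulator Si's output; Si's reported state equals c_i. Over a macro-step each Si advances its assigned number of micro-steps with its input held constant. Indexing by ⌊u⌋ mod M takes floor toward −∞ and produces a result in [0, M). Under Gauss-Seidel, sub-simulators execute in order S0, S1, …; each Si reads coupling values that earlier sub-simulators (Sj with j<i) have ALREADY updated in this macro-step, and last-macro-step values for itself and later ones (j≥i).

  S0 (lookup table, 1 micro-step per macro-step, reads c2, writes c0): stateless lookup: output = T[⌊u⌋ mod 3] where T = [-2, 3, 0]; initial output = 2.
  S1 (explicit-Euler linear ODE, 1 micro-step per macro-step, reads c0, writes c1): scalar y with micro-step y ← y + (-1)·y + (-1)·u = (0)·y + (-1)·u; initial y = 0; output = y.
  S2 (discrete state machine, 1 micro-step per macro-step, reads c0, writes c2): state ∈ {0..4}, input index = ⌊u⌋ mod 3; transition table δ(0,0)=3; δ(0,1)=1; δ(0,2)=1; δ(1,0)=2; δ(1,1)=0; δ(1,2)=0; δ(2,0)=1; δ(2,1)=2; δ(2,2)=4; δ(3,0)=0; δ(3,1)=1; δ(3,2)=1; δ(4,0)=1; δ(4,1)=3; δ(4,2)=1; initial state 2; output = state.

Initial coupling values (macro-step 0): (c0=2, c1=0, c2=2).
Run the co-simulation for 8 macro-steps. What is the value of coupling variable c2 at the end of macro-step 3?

macro 1: S0 reads c2=2 → after 1×micro: 0; S1 reads c0=0 → after 1×micro: 0; S2 reads c0=0 → after 1×micro: 1 ⇒ (c0=0, c1=0, c2=1)
macro 2: S0 reads c2=1 → after 1×micro: 3; S1 reads c0=3 → after 1×micro: -3; S2 reads c0=3 → after 1×micro: 2 ⇒ (c0=3, c1=-3, c2=2)
macro 3: S0 reads c2=2 → after 1×micro: 0; S1 reads c0=0 → after 1×micro: 0; S2 reads c0=0 → after 1×micro: 1 ⇒ (c0=0, c1=0, c2=1)
macro 4: S0 reads c2=1 → after 1×micro: 3; S1 reads c0=3 → after 1×micro: -3; S2 reads c0=3 → after 1×micro: 2 ⇒ (c0=3, c1=-3, c2=2)
macro 5: S0 reads c2=2 → after 1×micro: 0; S1 reads c0=0 → after 1×micro: 0; S2 reads c0=0 → after 1×micro: 1 ⇒ (c0=0, c1=0, c2=1)
macro 6: S0 reads c2=1 → after 1×micro: 3; S1 reads c0=3 → after 1×micro: -3; S2 reads c0=3 → after 1×micro: 2 ⇒ (c0=3, c1=-3, c2=2)
macro 7: S0 reads c2=2 → after 1×micro: 0; S1 reads c0=0 → after 1×micro: 0; S2 reads c0=0 → after 1×micro: 1 ⇒ (c0=0, c1=0, c2=1)
macro 8: S0 reads c2=1 → after 1×micro: 3; S1 reads c0=3 → after 1×micro: -3; S2 reads c0=3 → after 1×micro: 2 ⇒ (c0=3, c1=-3, c2=2)

c2 at macro-step 3 = 1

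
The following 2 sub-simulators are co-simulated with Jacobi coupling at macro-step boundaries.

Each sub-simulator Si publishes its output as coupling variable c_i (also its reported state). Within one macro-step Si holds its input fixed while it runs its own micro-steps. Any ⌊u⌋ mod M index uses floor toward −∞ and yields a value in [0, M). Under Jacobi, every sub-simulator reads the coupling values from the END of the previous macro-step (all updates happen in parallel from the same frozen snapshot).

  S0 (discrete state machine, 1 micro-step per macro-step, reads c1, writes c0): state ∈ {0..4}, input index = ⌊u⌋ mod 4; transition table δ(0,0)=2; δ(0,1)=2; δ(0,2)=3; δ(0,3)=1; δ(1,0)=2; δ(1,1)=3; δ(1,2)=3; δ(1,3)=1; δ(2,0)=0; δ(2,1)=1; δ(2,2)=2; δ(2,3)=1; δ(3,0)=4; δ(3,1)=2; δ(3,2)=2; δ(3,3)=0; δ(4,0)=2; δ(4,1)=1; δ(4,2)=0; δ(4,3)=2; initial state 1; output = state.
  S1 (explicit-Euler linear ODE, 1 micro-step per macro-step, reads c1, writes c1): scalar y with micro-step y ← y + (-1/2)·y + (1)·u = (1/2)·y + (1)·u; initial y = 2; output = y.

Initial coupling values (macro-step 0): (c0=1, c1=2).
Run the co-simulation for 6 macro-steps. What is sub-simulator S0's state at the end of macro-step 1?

S0 state at macro-step 1 = 3

macro 1: S0 reads c1=2 → after 1×micro: 3; S1 reads c1=2 → after 1×micro: 3 ⇒ (c0=3, c1=3)
macro 2: S0 reads c1=3 → after 1×micro: 0; S1 reads c1=3 → after 1×micro: 9/2 ⇒ (c0=0, c1=9/2)
macro 3: S0 reads c1=9/2 → after 1×micro: 2; S1 reads c1=9/2 → after 1×micro: 27/4 ⇒ (c0=2, c1=27/4)
macro 4: S0 reads c1=27/4 → after 1×micro: 2; S1 reads c1=27/4 → after 1×micro: 81/8 ⇒ (c0=2, c1=81/8)
macro 5: S0 reads c1=81/8 → after 1×micro: 2; S1 reads c1=81/8 → after 1×micro: 243/16 ⇒ (c0=2, c1=243/16)
macro 6: S0 reads c1=243/16 → after 1×micro: 1; S1 reads c1=243/16 → after 1×micro: 729/32 ⇒ (c0=1, c1=729/32)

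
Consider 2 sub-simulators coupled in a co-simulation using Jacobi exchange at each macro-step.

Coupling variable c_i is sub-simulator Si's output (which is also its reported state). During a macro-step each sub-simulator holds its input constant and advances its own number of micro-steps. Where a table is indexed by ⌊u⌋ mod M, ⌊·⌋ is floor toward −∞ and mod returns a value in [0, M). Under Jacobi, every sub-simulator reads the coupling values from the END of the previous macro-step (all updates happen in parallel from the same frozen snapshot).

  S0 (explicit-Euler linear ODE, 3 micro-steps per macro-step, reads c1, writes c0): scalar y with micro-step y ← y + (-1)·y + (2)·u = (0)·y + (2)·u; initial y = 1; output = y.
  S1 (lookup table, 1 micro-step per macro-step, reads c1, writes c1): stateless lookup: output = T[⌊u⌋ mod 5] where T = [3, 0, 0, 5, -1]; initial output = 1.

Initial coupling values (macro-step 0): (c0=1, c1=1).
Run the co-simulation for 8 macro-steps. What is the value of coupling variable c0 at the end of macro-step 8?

c0 at macro-step 8 = 10

macro 1: S0 reads c1=1 → after 3×micro: 2; S1 reads c1=1 → after 1×micro: 0 ⇒ (c0=2, c1=0)
macro 2: S0 reads c1=0 → after 3×micro: 0; S1 reads c1=0 → after 1×micro: 3 ⇒ (c0=0, c1=3)
macro 3: S0 reads c1=3 → after 3×micro: 6; S1 reads c1=3 → after 1×micro: 5 ⇒ (c0=6, c1=5)
macro 4: S0 reads c1=5 → after 3×micro: 10; S1 reads c1=5 → after 1×micro: 3 ⇒ (c0=10, c1=3)
macro 5: S0 reads c1=3 → after 3×micro: 6; S1 reads c1=3 → after 1×micro: 5 ⇒ (c0=6, c1=5)
macro 6: S0 reads c1=5 → after 3×micro: 10; S1 reads c1=5 → after 1×micro: 3 ⇒ (c0=10, c1=3)
macro 7: S0 reads c1=3 → after 3×micro: 6; S1 reads c1=3 → after 1×micro: 5 ⇒ (c0=6, c1=5)
macro 8: S0 reads c1=5 → after 3×micro: 10; S1 reads c1=5 → after 1×micro: 3 ⇒ (c0=10, c1=3)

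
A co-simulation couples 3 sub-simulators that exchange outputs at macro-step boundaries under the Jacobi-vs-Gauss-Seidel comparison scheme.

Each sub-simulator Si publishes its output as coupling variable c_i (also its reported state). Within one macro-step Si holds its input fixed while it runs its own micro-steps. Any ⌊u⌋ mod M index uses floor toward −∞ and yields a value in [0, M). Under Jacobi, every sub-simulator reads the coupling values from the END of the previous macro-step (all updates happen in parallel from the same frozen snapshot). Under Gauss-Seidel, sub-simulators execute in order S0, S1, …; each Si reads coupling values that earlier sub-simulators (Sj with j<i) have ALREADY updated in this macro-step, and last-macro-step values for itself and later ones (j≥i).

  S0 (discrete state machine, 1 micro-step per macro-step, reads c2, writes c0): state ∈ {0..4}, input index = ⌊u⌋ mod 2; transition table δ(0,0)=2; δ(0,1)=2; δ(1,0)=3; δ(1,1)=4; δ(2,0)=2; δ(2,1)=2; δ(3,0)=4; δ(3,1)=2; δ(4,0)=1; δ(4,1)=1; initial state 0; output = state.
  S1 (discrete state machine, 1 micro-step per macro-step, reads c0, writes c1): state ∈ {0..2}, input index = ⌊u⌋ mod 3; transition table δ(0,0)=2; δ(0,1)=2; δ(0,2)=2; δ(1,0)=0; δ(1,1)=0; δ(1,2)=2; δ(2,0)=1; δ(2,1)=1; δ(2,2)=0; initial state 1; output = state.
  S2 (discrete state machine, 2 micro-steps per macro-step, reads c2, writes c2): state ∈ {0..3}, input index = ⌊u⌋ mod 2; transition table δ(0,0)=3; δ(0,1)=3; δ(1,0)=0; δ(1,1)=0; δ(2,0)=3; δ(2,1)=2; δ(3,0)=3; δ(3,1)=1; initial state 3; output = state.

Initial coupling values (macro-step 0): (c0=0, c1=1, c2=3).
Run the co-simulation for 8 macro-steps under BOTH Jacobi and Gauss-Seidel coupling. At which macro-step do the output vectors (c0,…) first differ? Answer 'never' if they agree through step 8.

[Jacobi] macro 1: S0 reads c2=3 → after 1×micro: 2; S1 reads c0=0 → after 1×micro: 0; S2 reads c2=3 → after 2×micro: 0 ⇒ (c0=2, c1=0, c2=0)
[Jacobi] macro 2: S0 reads c2=0 → after 1×micro: 2; S1 reads c0=2 → after 1×micro: 2; S2 reads c2=0 → after 2×micro: 3 ⇒ (c0=2, c1=2, c2=3)
[Jacobi] macro 3: S0 reads c2=3 → after 1×micro: 2; S1 reads c0=2 → after 1×micro: 0; S2 reads c2=3 → after 2×micro: 0 ⇒ (c0=2, c1=0, c2=0)
[Jacobi] macro 4: S0 reads c2=0 → after 1×micro: 2; S1 reads c0=2 → after 1×micro: 2; S2 reads c2=0 → after 2×micro: 3 ⇒ (c0=2, c1=2, c2=3)
[Jacobi] macro 5: S0 reads c2=3 → after 1×micro: 2; S1 reads c0=2 → after 1×micro: 0; S2 reads c2=3 → after 2×micro: 0 ⇒ (c0=2, c1=0, c2=0)
[Jacobi] macro 6: S0 reads c2=0 → after 1×micro: 2; S1 reads c0=2 → after 1×micro: 2; S2 reads c2=0 → after 2×micro: 3 ⇒ (c0=2, c1=2, c2=3)
[Jacobi] macro 7: S0 reads c2=3 → after 1×micro: 2; S1 reads c0=2 → after 1×micro: 0; S2 reads c2=3 → after 2×micro: 0 ⇒ (c0=2, c1=0, c2=0)
[Jacobi] macro 8: S0 reads c2=0 → after 1×micro: 2; S1 reads c0=2 → after 1×micro: 2; S2 reads c2=0 → after 2×micro: 3 ⇒ (c0=2, c1=2, c2=3)
[Gauss-Seidel] macro 1: S0 reads c2=3 → after 1×micro: 2; S1 reads c0=2 → after 1×micro: 2; S2 reads c2=3 → after 2×micro: 0 ⇒ (c0=2, c1=2, c2=0)
[Gauss-Seidel] macro 2: S0 reads c2=0 → after 1×micro: 2; S1 reads c0=2 → after 1×micro: 0; S2 reads c2=0 → after 2×micro: 3 ⇒ (c0=2, c1=0, c2=3)
[Gauss-Seidel] macro 3: S0 reads c2=3 → after 1×micro: 2; S1 reads c0=2 → after 1×micro: 2; S2 reads c2=3 → after 2×micro: 0 ⇒ (c0=2, c1=2, c2=0)
[Gauss-Seidel] macro 4: S0 reads c2=0 → after 1×micro: 2; S1 reads c0=2 → after 1×micro: 0; S2 reads c2=0 → after 2×micro: 3 ⇒ (c0=2, c1=0, c2=3)
[Gauss-Seidel] macro 5: S0 reads c2=3 → after 1×micro: 2; S1 reads c0=2 → after 1×micro: 2; S2 reads c2=3 → after 2×micro: 0 ⇒ (c0=2, c1=2, c2=0)
[Gauss-Seidel] macro 6: S0 reads c2=0 → after 1×micro: 2; S1 reads c0=2 → after 1×micro: 0; S2 reads c2=0 → after 2×micro: 3 ⇒ (c0=2, c1=0, c2=3)
[Gauss-Seidel] macro 7: S0 reads c2=3 → after 1×micro: 2; S1 reads c0=2 → after 1×micro: 2; S2 reads c2=3 → after 2×micro: 0 ⇒ (c0=2, c1=2, c2=0)
[Gauss-Seidel] macro 8: S0 reads c2=0 → after 1×micro: 2; S1 reads c0=2 → after 1×micro: 0; S2 reads c2=0 → after 2×micro: 3 ⇒ (c0=2, c1=0, c2=3)

first divergence at macro-step: 1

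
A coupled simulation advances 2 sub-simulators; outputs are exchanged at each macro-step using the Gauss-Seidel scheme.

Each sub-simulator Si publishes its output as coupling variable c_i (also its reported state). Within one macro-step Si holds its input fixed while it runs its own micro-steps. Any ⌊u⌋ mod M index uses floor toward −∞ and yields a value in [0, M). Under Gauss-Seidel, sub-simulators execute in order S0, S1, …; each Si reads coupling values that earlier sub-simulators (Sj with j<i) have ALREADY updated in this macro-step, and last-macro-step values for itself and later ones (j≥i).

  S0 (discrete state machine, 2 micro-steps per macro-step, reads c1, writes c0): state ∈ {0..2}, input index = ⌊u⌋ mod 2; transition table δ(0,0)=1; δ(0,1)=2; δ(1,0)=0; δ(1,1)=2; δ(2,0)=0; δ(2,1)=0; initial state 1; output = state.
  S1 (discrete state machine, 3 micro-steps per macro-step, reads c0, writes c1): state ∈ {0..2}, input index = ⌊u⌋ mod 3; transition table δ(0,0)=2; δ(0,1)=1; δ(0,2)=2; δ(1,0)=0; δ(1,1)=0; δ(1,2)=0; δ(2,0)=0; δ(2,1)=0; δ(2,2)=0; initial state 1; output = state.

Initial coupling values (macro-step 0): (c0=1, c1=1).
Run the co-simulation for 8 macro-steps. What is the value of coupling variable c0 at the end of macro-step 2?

c0 at macro-step 2 = 0

macro 1: S0 reads c1=1 → after 2×micro: 0; S1 reads c0=0 → after 3×micro: 0 ⇒ (c0=0, c1=0)
macro 2: S0 reads c1=0 → after 2×micro: 0; S1 reads c0=0 → after 3×micro: 2 ⇒ (c0=0, c1=2)
macro 3: S0 reads c1=2 → after 2×micro: 0; S1 reads c0=0 → after 3×micro: 0 ⇒ (c0=0, c1=0)
macro 4: S0 reads c1=0 → after 2×micro: 0; S1 reads c0=0 → after 3×micro: 2 ⇒ (c0=0, c1=2)
macro 5: S0 reads c1=2 → after 2×micro: 0; S1 reads c0=0 → after 3×micro: 0 ⇒ (c0=0, c1=0)
macro 6: S0 reads c1=0 → after 2×micro: 0; S1 reads c0=0 → after 3×micro: 2 ⇒ (c0=0, c1=2)
macro 7: S0 reads c1=2 → after 2×micro: 0; S1 reads c0=0 → after 3×micro: 0 ⇒ (c0=0, c1=0)
macro 8: S0 reads c1=0 → after 2×micro: 0; S1 reads c0=0 → after 3×micro: 2 ⇒ (c0=0, c1=2)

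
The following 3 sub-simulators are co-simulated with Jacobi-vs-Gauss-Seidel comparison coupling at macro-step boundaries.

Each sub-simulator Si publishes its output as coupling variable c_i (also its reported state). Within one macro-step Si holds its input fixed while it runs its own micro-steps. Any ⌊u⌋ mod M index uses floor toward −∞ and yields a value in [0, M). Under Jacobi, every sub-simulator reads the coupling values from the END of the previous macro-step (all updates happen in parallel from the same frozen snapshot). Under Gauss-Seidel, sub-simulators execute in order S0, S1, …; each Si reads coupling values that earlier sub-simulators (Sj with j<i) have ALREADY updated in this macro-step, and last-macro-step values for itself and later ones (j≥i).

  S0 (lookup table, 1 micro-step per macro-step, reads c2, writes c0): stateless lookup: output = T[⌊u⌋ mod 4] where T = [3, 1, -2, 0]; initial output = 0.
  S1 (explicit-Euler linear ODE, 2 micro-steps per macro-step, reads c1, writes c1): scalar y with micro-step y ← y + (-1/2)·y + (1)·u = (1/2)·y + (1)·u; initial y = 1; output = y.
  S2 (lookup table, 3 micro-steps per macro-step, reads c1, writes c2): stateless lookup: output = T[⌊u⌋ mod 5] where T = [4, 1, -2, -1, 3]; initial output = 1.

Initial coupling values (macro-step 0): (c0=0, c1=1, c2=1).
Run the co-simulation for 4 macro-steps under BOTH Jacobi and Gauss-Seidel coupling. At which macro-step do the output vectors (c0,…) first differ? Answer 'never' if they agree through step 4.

first divergence at macro-step: 2

[Jacobi] macro 1: S0 reads c2=1 → after 1×micro: 1; S1 reads c1=1 → after 2×micro: 7/4; S2 reads c1=1 → after 3×micro: 1 ⇒ (c0=1, c1=7/4, c2=1)
[Jacobi] macro 2: S0 reads c2=1 → after 1×micro: 1; S1 reads c1=7/4 → after 2×micro: 49/16; S2 reads c1=7/4 → after 3×micro: 1 ⇒ (c0=1, c1=49/16, c2=1)
[Jacobi] macro 3: S0 reads c2=1 → after 1×micro: 1; S1 reads c1=49/16 → after 2×micro: 343/64; S2 reads c1=49/16 → after 3×micro: -1 ⇒ (c0=1, c1=343/64, c2=-1)
[Jacobi] macro 4: S0 reads c2=-1 → after 1×micro: 0; S1 reads c1=343/64 → after 2×micro: 2401/256; S2 reads c1=343/64 → after 3×micro: 4 ⇒ (c0=0, c1=2401/256, c2=4)
[Gauss-Seidel] macro 1: S0 reads c2=1 → after 1×micro: 1; S1 reads c1=1 → after 2×micro: 7/4; S2 reads c1=7/4 → after 3×micro: 1 ⇒ (c0=1, c1=7/4, c2=1)
[Gauss-Seidel] macro 2: S0 reads c2=1 → after 1×micro: 1; S1 reads c1=7/4 → after 2×micro: 49/16; S2 reads c1=49/16 → after 3×micro: -1 ⇒ (c0=1, c1=49/16, c2=-1)
[Gauss-Seidel] macro 3: S0 reads c2=-1 → after 1×micro: 0; S1 reads c1=49/16 → after 2×micro: 343/64; S2 reads c1=343/64 → after 3×micro: 4 ⇒ (c0=0, c1=343/64, c2=4)
[Gauss-Seidel] macro 4: S0 reads c2=4 → after 1×micro: 3; S1 reads c1=343/64 → after 2×micro: 2401/256; S2 reads c1=2401/256 → after 3×micro: 3 ⇒ (c0=3, c1=2401/256, c2=3)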